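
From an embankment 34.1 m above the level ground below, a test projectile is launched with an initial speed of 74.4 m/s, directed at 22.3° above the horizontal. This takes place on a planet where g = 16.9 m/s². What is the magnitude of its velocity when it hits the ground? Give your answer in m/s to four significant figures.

Resolve: vₓ = 74.40 cos 22.3° = 68.84 m/s and v_y0 = 74.40 sin 22.3° = 28.23 m/s.
With up positive and y = 0 at the ground: y(t) = 34.1 + (28.23) t − 8.450 t². Setting y = 0 and taking the positive root: t = [28.23 + √(28.23² + 2·16.9·34.1)] / 16.9 = (28.23 + 44.15) / 16.9 = 4.283 s.
Vertical velocity at impact: v_y = v_y0 − g t = 28.23 − 16.9 × 4.283 = −44.15 m/s.
Speed: |v| = √(vₓ² + v_y²) = √(68.84² + 44.15²) = 81.78 m/s.

81.78 m/s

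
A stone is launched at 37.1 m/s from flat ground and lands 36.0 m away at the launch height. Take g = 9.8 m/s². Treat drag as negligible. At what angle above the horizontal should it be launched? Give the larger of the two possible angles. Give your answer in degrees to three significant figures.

82.6°

Level-ground range R = v₀² sin(2θ)/g ⇒ sin(2θ) = gR/v₀² = 9.80 × 36.0 / 37.1² = 0.2563.
2θ = 14.85° or 180° − 14.85° = 165.1°, so θ = 7.426° or 82.57°.
The larger angle is 82.57°.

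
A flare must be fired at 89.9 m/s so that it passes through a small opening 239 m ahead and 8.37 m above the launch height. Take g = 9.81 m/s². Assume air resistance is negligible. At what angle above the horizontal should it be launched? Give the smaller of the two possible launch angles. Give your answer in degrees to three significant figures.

10.5°

Trajectory: y = x tanθ − g x² (1 + tan²θ)/(2v₀²). With x = 239, y = 8.37, v₀ = 89.9, g = 9.81:
34.67 tan²θ − 239 tanθ + (43.04) = 0.
tanθ = [239 ± √(239² − 4 × 34.67 × (43.04))] / (2 × 34.67) = (239 ± 226.2) / 69.33, giving tanθ = 0.1850 or 6.709.
θ = 10.48° or 81.52°; the smaller is 10.48°.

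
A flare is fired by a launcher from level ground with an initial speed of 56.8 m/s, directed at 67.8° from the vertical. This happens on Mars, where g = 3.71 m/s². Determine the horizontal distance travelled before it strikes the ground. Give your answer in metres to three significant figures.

Resolve: vₓ = 56.80 sin 67.8° = 52.59 m/s and v_y0 = 56.80 cos 67.8° = 21.46 m/s.
Time aloft: T = 2 v_y0 / g = 2 × 21.46 / 3.71 = 11.57 s.
Range: R = vₓ T = 52.59 × 11.57 = 608.4 m.

608 m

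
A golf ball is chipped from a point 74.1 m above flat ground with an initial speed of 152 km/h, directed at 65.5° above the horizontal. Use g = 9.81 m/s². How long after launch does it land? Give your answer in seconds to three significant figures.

Convert: 152 km/h = 152/3.6 = 42.22 m/s.
vₓ = 42.22 cos 65.5° = 17.51 m/s; v_y0 = 42.22 sin 65.5° = 38.42 m/s.
Vertical motion (up positive, ground at y = 0): 4.905 t² − (38.42) t − 74.1 = 0, so t = (38.42 + √(38.42² + 2·9.81·74.1)) / 9.81 = (38.42 + 54.13) / 9.81 = 9.434 s.

9.43 s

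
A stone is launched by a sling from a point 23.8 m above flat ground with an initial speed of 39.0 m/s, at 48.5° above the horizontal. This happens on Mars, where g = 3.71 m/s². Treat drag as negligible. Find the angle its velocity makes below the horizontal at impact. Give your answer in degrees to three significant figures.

51.2°

Horizontal component vₓ = 39.00 cos 48.5° = 25.84 m/s; vertical v_y0 = 39.00 sin 48.5° = 29.21 m/s.
Vertical motion (up positive, ground at y = 0): 1.855 t² − (29.21) t − 23.8 = 0, so t = (29.21 + √(29.21² + 2·3.71·23.8)) / 3.71 = (29.21 + 32.09) / 3.71 = 16.52 s.
At impact: v_y = v_y0 − g t = −32.09 m/s; vₓ = 25.84 m/s.
Angle below horizontal: arctan(|v_y|/vₓ) = arctan(32.09/25.84) = 51.16°.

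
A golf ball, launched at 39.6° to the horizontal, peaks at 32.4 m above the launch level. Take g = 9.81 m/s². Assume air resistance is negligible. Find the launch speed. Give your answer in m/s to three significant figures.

39.6 m/s

At the peak v_y = 0, so v_y0 = √(2gH) = √(2 × 9.81 × 32.4) = 25.21 m/s.
v_y0 = v₀ sin θ ⇒ v₀ = 25.21 / sin 39.6° = 39.55 m/s.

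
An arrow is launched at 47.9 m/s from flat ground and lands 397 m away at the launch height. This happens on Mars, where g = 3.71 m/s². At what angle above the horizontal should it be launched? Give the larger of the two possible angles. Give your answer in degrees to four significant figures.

70.03°

Level-ground range R = v₀² sin(2θ)/g ⇒ sin(2θ) = gR/v₀² = 3.71 × 397 / 47.9² = 0.6419.
2θ = 39.94° or 180° − 39.94° = 140.1°, so θ = 19.97° or 70.03°.
The larger angle is 70.03°.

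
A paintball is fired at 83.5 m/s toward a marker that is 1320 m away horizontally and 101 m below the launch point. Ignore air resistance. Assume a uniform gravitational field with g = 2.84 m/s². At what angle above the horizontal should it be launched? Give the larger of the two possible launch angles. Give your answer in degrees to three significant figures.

74.1°

Trajectory: y = x tanθ − g x² (1 + tan²θ)/(2v₀²). With x = 1320, y = −101, v₀ = 83.5, g = 2.84:
354.9 tan²θ − 1320 tanθ + (253.9) = 0.
tanθ = [1320 ± √(1320² − 4 × 354.9 × (253.9))] / (2 × 354.9) = (1320 ± 1176) / 709.7, giving tanθ = 0.2034 or 3.516.
θ = 11.50° or 74.12°; the larger is 74.12°.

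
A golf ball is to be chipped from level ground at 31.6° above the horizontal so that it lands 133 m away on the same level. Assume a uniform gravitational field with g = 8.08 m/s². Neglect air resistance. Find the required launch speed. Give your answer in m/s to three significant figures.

From R = (v₀² / g) sin 2θ: v₀ = √(gR / sin 2θ).
v₀ = √(8.08 × 133 / sin 63.20°) = √(1075 / 0.8926) = √1204.0 = 34.70 m/s.

34.7 m/s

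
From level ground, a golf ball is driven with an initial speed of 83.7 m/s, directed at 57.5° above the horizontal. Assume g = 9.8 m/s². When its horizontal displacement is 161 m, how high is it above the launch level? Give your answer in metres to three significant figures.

190 m

Resolve: vₓ = 83.70 cos 57.5° = 44.97 m/s and v_y0 = 83.70 sin 57.5° = 70.59 m/s.
Time to reach x = 161 m: t = x/vₓ = 161/44.97 = 3.580 s.
Height: y = v_y0 t − ½ g t² = 70.59 × 3.580 − 4.900 × 3.580² = 252.7 − 62.80 = 189.9 m.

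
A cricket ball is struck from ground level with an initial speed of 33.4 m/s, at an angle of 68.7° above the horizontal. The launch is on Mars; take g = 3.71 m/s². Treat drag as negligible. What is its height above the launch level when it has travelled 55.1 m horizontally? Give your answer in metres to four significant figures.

Components: vₓ = 33.40 cos 68.7° = 12.13 m/s, v_y0 = 33.40 sin 68.7° = 31.12 m/s.
At x = 55.1 m, t = x/vₓ = 55.1/12.13 = 4.541 s.
Height: y = v_y0 t − ½ g t² = 31.12 × 4.541 − 1.855 × 4.541² = 141.3 − 38.26 = 103.1 m.

103.1 m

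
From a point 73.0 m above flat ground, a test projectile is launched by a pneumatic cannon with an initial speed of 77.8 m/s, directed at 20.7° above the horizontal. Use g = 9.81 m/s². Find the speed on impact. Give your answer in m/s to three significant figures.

Horizontal component vₓ = 77.80 cos 20.7° = 72.78 m/s; vertical v_y0 = 77.80 sin 20.7° = 27.50 m/s.
The projectile lands when y = 73.0 + (27.50) t − ½·9.81·t² = 0. Positive root: t = (27.50 + √(27.50² + 2·9.81·73.0)) / 9.81 = (27.50 + 46.78) / 9.81 = 7.572 s.
Vertical velocity at impact: v_y = v_y0 − g t = 27.50 − 9.81 × 7.572 = −46.78 m/s.
Speed: |v| = √(vₓ² + v_y²) = √(72.78² + 46.78²) = 86.52 m/s.

86.5 m/s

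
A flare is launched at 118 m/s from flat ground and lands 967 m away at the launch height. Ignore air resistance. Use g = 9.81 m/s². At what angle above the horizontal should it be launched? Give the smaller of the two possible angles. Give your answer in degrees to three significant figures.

21.5°

R = v₀² sin 2θ / g gives sin 2θ = gR/v₀² = 9.81·967/118² = 0.6813.
2θ = 42.94° or 180° − 42.94° = 137.1°, so θ = 21.47° or 68.53°.
The smaller angle is 21.47°.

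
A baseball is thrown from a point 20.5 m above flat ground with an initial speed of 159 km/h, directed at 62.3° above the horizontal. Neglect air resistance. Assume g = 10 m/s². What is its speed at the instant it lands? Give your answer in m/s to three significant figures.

48.6 m/s

Convert: 159 km/h = 159/3.6 = 44.17 m/s.
Components: vₓ = 44.17 cos 62.3° = 20.53 m/s, v_y0 = 44.17 sin 62.3° = 39.10 m/s.
With up positive and y = 0 at the ground: y(t) = 20.5 + (39.10) t − 5.000 t². Setting y = 0 and taking the positive root: t = [39.10 + √(39.10² + 2·10.0·20.5)] / 10.0 = (39.10 + 44.04) / 10.0 = 8.314 s.
Vertical velocity at impact: v_y = v_y0 − g t = 39.10 − 10.0 × 8.314 = −44.04 m/s.
Speed: |v| = √(vₓ² + v_y²) = √(20.53² + 44.04²) = 48.59 m/s.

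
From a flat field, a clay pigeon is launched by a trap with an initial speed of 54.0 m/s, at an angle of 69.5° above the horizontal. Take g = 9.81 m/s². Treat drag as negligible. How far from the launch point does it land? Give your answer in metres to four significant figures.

Horizontal component vₓ = 54.00 cos 69.5° = 18.91 m/s; vertical v_y0 = 54.00 sin 69.5° = 50.58 m/s.
Time aloft: T = 2 v_y0 / g = 2 × 50.58 / 9.81 = 10.31 s.
Range: R = vₓ T = 18.91 × 10.31 = 195.0 m.

195.0 m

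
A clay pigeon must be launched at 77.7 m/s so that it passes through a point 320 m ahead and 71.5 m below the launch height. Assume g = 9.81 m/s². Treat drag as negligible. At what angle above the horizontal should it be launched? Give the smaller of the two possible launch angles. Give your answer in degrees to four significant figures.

Trajectory: y = x tanθ − g x² (1 + tan²θ)/(2v₀²). With x = 320, y = −71.5, v₀ = 77.7, g = 9.81:
83.19 tan²θ − 320 tanθ + (11.69) = 0.
tanθ = [320 ± √(320² − 4 × 83.19 × (11.69))] / (2 × 83.19) = (320 ± 313.9) / 166.4, giving tanθ = 0.03690 or 3.809.
θ = 2.113° or 75.29°; the smaller is 2.113°.

2.113°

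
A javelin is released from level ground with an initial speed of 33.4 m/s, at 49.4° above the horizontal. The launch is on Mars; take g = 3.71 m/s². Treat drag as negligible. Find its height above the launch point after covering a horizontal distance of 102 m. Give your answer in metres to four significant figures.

78.16 m

vₓ = 33.40 cos 49.4° = 21.74 m/s; v_y0 = 33.40 sin 49.4° = 25.36 m/s.
Time to reach x = 102 m: t = x/vₓ = 102/21.74 = 4.693 s.
Height: y = v_y0 t − ½ g t² = 25.36 × 4.693 − 1.855 × 4.693² = 119.0 − 40.85 = 78.16 m.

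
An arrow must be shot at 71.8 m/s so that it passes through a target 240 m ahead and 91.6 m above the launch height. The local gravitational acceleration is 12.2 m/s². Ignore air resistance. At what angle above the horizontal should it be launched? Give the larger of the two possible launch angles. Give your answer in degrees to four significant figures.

Trajectory: y = x tanθ − g x² (1 + tan²θ)/(2v₀²). With x = 240, y = 91.6, v₀ = 71.8, g = 12.2:
68.16 tan²θ − 240 tanθ + (159.8) = 0.
tanθ = [240 ± √(240² − 4 × 68.16 × (159.8))] / (2 × 68.16) = (240 ± 118.5) / 136.3, giving tanθ = 0.8912 or 2.630.
θ = 41.71° or 69.18°; the larger is 69.18°.

69.18°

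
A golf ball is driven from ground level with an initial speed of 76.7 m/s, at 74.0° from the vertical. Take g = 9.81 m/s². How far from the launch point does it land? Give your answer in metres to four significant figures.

Components: vₓ = 76.70 sin 74.0° = 73.73 m/s, v_y0 = 76.70 cos 74.0° = 21.14 m/s.
Flight time T = 2 v_y0 / g = 4.310 s.
Range: R = vₓ T = 73.73 × 4.310 = 317.8 m.

317.8 m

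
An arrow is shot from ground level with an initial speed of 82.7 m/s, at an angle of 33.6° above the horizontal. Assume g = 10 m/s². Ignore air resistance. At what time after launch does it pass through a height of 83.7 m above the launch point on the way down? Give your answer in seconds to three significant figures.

vₓ = 82.70 cos 33.6° = 68.88 m/s; v_y0 = 82.70 sin 33.6° = 45.77 m/s.
Set y = v_y0 t − ½ g t² = 83.7: 5.000 t² − 45.77 t + 83.7 = 0.
t = [45.77 ± √(45.77² − 2·10.0·83.7)] / 10.0 = (45.77 ± 20.51) / 10.0, so t = 2.526 s or t = 6.627 s.
The descending-branch root is 6.627 s.

6.63 s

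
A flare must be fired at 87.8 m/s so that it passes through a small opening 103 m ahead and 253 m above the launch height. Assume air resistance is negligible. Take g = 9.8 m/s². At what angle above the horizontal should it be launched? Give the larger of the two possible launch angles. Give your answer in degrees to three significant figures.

85.3°

Trajectory: y = x tanθ − g x² (1 + tan²θ)/(2v₀²). With x = 103, y = 253, v₀ = 87.8, g = 9.80:
6.743 tan²θ − 103 tanθ + (259.7) = 0.
tanθ = [103 ± √(103² − 4 × 6.743 × (259.7))] / (2 × 6.743) = (103 ± 60.02) / 13.49, giving tanθ = 3.187 or 12.09.
θ = 72.58° or 85.27°; the larger is 85.27°.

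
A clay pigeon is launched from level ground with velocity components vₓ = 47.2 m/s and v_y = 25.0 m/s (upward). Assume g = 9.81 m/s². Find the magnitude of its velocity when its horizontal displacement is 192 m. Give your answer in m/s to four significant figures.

49.50 m/s

Time to reach x = 192 m: t = x/vₓ = 192/47.20 = 4.068 s.
Vertical velocity there: v_y = v_y0 − g t = 25.00 − 9.81 × 4.068 = −14.91 m/s.
Speed: √(vₓ² + v_y²) = √(47.20² + 14.91²) = 49.50 m/s.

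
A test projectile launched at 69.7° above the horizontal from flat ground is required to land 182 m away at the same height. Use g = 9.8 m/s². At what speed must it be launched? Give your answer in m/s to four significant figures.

52.35 m/s

Level-ground range: R = v₀² sin(2θ)/g, so v₀ = √(gR / sin 2θ).
v₀ = √(9.80 × 182 / sin 139.4°) = √(1784 / 0.6508) = √2740.7 = 52.35 m/s.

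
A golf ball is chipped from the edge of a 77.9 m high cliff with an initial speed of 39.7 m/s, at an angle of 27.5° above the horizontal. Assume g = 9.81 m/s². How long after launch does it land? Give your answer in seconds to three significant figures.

Components: vₓ = 39.70 cos 27.5° = 35.21 m/s, v_y0 = 39.70 sin 27.5° = 18.33 m/s.
Vertical motion (up positive, ground at y = 0): 4.905 t² − (18.33) t − 77.9 = 0, so t = (18.33 + √(18.33² + 2·9.81·77.9)) / 9.81 = (18.33 + 43.18) / 9.81 = 6.270 s.

6.27 s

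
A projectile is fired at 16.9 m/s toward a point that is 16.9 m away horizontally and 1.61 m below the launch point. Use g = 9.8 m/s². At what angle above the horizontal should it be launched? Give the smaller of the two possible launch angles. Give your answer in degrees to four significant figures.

11.70°

Trajectory: y = x tanθ − g x² (1 + tan²θ)/(2v₀²). With x = 16.9, y = −1.61, v₀ = 16.9, g = 9.80:
4.900 tan²θ − 16.9 tanθ + (3.290) = 0.
tanθ = [16.9 ± √(16.9² − 4 × 4.900 × (3.290))] / (2 × 4.900) = (16.9 ± 14.87) / 9.800, giving tanθ = 0.2071 or 3.242.
θ = 11.70° or 72.86°; the smaller is 11.70°.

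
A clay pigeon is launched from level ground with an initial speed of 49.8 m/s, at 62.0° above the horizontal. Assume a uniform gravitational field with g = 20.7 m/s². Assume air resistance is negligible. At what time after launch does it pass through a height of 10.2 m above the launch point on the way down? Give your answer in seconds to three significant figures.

Components: vₓ = 49.80 cos 62.0° = 23.38 m/s, v_y0 = 49.80 sin 62.0° = 43.97 m/s.
Require v_y0 t − ½ g t² = 10.2, i.e. 10.35 t² − 43.97 t + 10.2 = 0.
Quadratic formula: t = (43.97 ± √1511.2) / 20.7 = (43.97 ± 38.87) / 20.7 → t = 0.2462 s or 4.002 s.
The descending-branch root is 4.002 s.

4.00 s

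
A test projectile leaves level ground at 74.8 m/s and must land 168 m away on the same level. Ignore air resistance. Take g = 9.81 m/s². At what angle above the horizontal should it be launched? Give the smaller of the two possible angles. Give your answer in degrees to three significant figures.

R = v₀² sin 2θ / g gives sin 2θ = gR/v₀² = 9.81·168/74.8² = 0.2946.
2θ = 17.13° or 180° − 17.13° = 162.9°, so θ = 8.566° or 81.43°.
The smaller angle is 8.566°.

8.57°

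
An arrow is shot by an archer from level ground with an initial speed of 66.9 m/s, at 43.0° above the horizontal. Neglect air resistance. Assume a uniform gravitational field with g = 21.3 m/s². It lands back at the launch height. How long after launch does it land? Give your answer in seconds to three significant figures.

4.28 s

Components: vₓ = 66.90 cos 43.0° = 48.93 m/s, v_y0 = 66.90 sin 43.0° = 45.63 m/s.
It returns to y = 0 when t = 2 v_y0 / g = 2(45.63)/21.3 = 4.284 s.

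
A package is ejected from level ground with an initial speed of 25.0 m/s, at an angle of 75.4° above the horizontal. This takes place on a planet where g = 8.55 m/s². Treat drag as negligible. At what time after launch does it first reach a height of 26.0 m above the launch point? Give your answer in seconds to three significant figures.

vₓ = 25.00 cos 75.4° = 6.302 m/s; v_y0 = 25.00 sin 75.4° = 24.19 m/s.
Height y(t) = 24.19 t − 4.275 t² = 26.0 gives 4.275 t² − 24.19 t + 26.0 = 0.
Quadratic formula: t = (24.19 ± √140.69) / 8.55 = (24.19 ± 11.86) / 8.55 → t = 1.442 s or 4.217 s.
The first (ascending) time is 1.442 s.

1.44 s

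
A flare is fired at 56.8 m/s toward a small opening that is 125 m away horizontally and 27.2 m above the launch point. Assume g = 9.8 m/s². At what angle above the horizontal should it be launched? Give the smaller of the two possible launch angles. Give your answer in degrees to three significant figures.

Trajectory: y = x tanθ − g x² (1 + tan²θ)/(2v₀²). With x = 125, y = 27.2, v₀ = 56.8, g = 9.80:
23.73 tan²θ − 125 tanθ + (50.93) = 0.
tanθ = [125 ± √(125² − 4 × 23.73 × (50.93))] / (2 × 23.73) = (125 ± 103.9) / 47.46, giving tanθ = 0.4451 or 4.822.
θ = 23.99° or 78.28°; the smaller is 23.99°.

24.0°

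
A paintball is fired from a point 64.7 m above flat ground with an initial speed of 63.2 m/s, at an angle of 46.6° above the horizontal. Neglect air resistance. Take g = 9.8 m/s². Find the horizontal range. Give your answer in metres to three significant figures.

Horizontal component vₓ = 63.20 cos 46.6° = 43.42 m/s; vertical v_y0 = 63.20 sin 46.6° = 45.92 m/s.
The projectile lands when y = 64.7 + (45.92) t − ½·9.80·t² = 0. Positive root: t = (45.92 + √(45.92² + 2·9.80·64.7)) / 9.80 = (45.92 + 58.11) / 9.80 = 10.62 s.
Horizontal distance: R = vₓ t = 43.42 × 10.62 = 461.0 m.

461 m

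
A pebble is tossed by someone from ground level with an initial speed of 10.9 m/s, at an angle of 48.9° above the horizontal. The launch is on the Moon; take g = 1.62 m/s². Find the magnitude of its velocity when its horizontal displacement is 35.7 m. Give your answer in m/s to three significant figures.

Horizontal component vₓ = 10.90 cos 48.9° = 7.165 m/s; vertical v_y0 = 10.90 sin 48.9° = 8.214 m/s.
x = vₓ t ⇒ t = 35.7/7.165 = 4.982 s.
Vertical velocity there: v_y = v_y0 − g t = 8.214 − 1.62 × 4.982 = 0.1425 m/s.
Speed: √(vₓ² + v_y²) = √(7.165² + 0.1425²) = 7.167 m/s.

7.17 m/s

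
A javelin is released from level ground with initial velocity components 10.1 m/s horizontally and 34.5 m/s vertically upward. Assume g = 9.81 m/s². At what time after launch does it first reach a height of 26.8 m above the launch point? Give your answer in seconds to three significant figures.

0.889 s

Set y = v_y0 t − ½ g t² = 26.8: 4.905 t² − 34.50 t + 26.8 = 0.
t = [34.50 ± √(34.50² − 2·9.81·26.8)] / 9.81 = (34.50 ± 25.78) / 9.81, so t = 0.8892 s or t = 6.144 s.
The first (ascending) time is 0.8892 s.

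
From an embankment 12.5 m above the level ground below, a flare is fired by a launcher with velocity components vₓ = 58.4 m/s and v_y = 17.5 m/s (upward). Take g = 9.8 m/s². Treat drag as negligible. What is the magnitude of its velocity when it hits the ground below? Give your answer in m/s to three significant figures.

With up positive and y = 0 at the ground: y(t) = 12.5 + (17.50) t − 4.900 t². Setting y = 0 and taking the positive root: t = [17.50 + √(17.50² + 2·9.80·12.5)] / 9.80 = (17.50 + 23.48) / 9.80 = 4.182 s.
Vertical velocity at impact: v_y = v_y0 − g t = 17.50 − 9.80 × 4.182 = −23.48 m/s.
Speed: |v| = √(vₓ² + v_y²) = √(58.40² + 23.48²) = 62.94 m/s.

62.9 m/s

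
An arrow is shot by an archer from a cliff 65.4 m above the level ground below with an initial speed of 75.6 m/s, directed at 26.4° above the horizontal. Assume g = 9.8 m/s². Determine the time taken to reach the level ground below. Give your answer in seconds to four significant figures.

8.441 s

Resolve: vₓ = 75.60 cos 26.4° = 67.72 m/s and v_y0 = 75.60 sin 26.4° = 33.61 m/s.
The projectile lands when y = 65.4 + (33.61) t − ½·9.80·t² = 0. Positive root: t = (33.61 + √(33.61² + 2·9.80·65.4)) / 9.80 = (33.61 + 49.11) / 9.80 = 8.441 s.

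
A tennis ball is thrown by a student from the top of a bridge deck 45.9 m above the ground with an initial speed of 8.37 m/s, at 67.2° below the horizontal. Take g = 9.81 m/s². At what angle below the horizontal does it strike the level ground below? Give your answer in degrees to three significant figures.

Horizontal component vₓ = 8.370 cos 67.2° = 3.244 m/s; vertical v_y0 = −7.716 m/s (downward).
With up positive and y = 0 at the ground: y(t) = 45.9 + (−7.716) t − 4.905 t². Setting y = 0 and taking the positive root: t = [−7.716 + √(7.716² + 2·9.81·45.9)] / 9.81 = (−7.716 + 30.99) / 9.81 = 2.372 s.
At impact: v_y = v_y0 − g t = −30.99 m/s; vₓ = 3.244 m/s.
Angle below horizontal: arctan(|v_y|/vₓ) = arctan(30.99/3.244) = 84.02°.

84.0°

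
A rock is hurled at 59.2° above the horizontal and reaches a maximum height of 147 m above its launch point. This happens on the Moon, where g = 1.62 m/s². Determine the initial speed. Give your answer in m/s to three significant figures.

25.4 m/s

At the peak v_y = 0, so v_y0 = √(2gH) = √(2 × 1.62 × 147) = 21.82 m/s.
v_y0 = v₀ sin θ ⇒ v₀ = 21.82 / sin 59.2° = 25.41 m/s.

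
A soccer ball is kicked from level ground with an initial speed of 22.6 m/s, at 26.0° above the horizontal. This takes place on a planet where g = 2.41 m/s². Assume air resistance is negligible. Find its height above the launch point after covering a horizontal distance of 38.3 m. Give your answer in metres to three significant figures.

Resolve: vₓ = 22.60 cos 26.0° = 20.31 m/s and v_y0 = 22.60 sin 26.0° = 9.907 m/s.
x = vₓ t ⇒ t = 38.3/20.31 = 1.886 s.
Height: y = v_y0 t − ½ g t² = 9.907 × 1.886 − 1.205 × 1.886² = 18.68 − 4.284 = 14.40 m.

14.4 m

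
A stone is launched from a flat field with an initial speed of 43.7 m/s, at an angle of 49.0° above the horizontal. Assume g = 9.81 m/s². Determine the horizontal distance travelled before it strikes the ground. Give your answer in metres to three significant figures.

Components: vₓ = 43.70 cos 49.0° = 28.67 m/s, v_y0 = 43.70 sin 49.0° = 32.98 m/s.
Flight time T = 2 v_y0 / g = 6.724 s.
Horizontal distance R = vₓ T = 28.67 × 6.724 = 192.8 m.

193 m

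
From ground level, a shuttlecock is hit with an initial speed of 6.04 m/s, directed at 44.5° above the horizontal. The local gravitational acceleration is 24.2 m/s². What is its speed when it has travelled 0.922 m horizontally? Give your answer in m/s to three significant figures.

Components: vₓ = 6.040 cos 44.5° = 4.308 m/s, v_y0 = 6.040 sin 44.5° = 4.233 m/s.
At x = 0.922 m, t = x/vₓ = 0.922/4.308 = 0.2140 s.
Vertical velocity there: v_y = v_y0 − g t = 4.233 − 24.2 × 0.2140 = −0.9458 m/s.
Speed: √(vₓ² + v_y²) = √(4.308² + 0.9458²) = 4.411 m/s.

4.41 m/s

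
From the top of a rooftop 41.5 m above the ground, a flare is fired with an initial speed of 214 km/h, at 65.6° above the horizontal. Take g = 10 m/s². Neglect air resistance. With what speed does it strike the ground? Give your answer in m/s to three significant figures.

66.1 m/s

Convert: 214 km/h = 214/3.6 = 59.44 m/s.
Resolve: vₓ = 59.44 cos 65.6° = 24.56 m/s and v_y0 = 59.44 sin 65.6° = 54.14 m/s.
Vertical motion (up positive, ground at y = 0): 5.000 t² − (54.14) t − 41.5 = 0, so t = (54.14 + √(54.14² + 2·10.0·41.5)) / 10.0 = (54.14 + 61.32) / 10.0 = 11.55 s.
Vertical velocity at impact: v_y = v_y0 − g t = 54.14 − 10.0 × 11.55 = −61.32 m/s.
Speed: |v| = √(vₓ² + v_y²) = √(24.56² + 61.32²) = 66.06 m/s.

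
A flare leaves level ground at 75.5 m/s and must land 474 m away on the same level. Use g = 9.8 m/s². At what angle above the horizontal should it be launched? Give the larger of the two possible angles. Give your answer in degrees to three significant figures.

62.7°

From R = (v₀²/g) sin 2θ: sin 2θ = 9.80 × 474 / 5700.2 = 0.8149.
2θ = 54.58° or 180° − 54.58° = 125.4°, so θ = 27.29° or 62.71°.
The larger angle is 62.71°.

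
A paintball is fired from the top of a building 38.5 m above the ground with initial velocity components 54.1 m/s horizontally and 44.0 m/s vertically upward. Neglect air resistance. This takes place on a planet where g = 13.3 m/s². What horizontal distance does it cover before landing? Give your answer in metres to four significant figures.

400.3 m

Vertical motion (up positive, ground at y = 0): 6.650 t² − (44.00) t − 38.5 = 0, so t = (44.00 + √(44.00² + 2·13.3·38.5)) / 13.3 = (44.00 + 54.41) / 13.3 = 7.399 s.
Horizontal distance: R = vₓ t = 54.10 × 7.399 = 400.3 m.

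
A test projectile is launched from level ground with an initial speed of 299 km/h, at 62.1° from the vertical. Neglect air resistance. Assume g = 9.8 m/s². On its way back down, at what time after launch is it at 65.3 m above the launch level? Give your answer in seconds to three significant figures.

Convert: 299 km/h = 299/3.6 = 83.06 m/s.
vₓ = 83.06 sin 62.1° = 73.40 m/s; v_y0 = 83.06 cos 62.1° = 38.86 m/s.
Require v_y0 t − ½ g t² = 65.3, i.e. 4.900 t² − 38.86 t + 65.3 = 0.
Quadratic formula: t = (38.86 ± √230.54) / 9.80 = (38.86 ± 15.18) / 9.80 → t = 2.416 s or 5.515 s.
The descending-branch root is 5.515 s.

5.52 s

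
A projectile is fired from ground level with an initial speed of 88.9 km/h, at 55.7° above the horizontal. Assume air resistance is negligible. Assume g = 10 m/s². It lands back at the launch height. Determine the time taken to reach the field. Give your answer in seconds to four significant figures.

4.080 s

Convert: 88.9 km/h = 88.9/3.6 = 24.69 m/s.
Components: vₓ = 24.69 cos 55.7° = 13.92 m/s, v_y0 = 24.69 sin 55.7° = 20.40 m/s.
Time of flight on level ground: T = 2 v_y0 / g = 2 × 20.40 / 10.0 = 4.080 s.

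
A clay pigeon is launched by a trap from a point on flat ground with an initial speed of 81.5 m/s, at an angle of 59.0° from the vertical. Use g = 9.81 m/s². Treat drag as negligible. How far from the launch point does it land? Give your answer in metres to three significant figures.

Resolve: vₓ = 81.50 sin 59.0° = 69.86 m/s and v_y0 = 81.50 cos 59.0° = 41.98 m/s.
Time aloft: T = 2 v_y0 / g = 2 × 41.98 / 9.81 = 8.558 s.
Horizontal distance R = vₓ T = 69.86 × 8.558 = 597.8 m.

598 m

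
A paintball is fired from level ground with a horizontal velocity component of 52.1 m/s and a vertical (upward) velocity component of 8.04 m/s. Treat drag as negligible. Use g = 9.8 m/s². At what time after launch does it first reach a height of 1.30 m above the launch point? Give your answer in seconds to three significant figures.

Require v_y0 t − ½ g t² = 1.30, i.e. 4.900 t² − 8.040 t + 1.30 = 0.
Quadratic formula: t = (8.040 ± √39.162) / 9.80 = (8.040 ± 6.258) / 9.80 → t = 0.1818 s or 1.459 s.
The first (ascending) time is 0.1818 s.

0.182 s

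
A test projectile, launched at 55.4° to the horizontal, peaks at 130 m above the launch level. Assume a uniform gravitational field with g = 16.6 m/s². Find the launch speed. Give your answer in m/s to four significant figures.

79.81 m/s

At the peak v_y = 0, so v_y0 = √(2gH) = √(2 × 16.6 × 130) = 65.70 m/s.
v_y0 = v₀ sin θ ⇒ v₀ = 65.70 / sin 55.4° = 79.81 m/s.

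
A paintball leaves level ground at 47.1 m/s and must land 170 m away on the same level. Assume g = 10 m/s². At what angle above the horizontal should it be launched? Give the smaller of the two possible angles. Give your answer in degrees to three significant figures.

From R = (v₀²/g) sin 2θ: sin 2θ = 10.0 × 170 / 2218.4 = 0.7663.
2θ = 50.02° or 180° − 50.02° = 130.0°, so θ = 25.01° or 64.99°.
The smaller angle is 25.01°.

25.0°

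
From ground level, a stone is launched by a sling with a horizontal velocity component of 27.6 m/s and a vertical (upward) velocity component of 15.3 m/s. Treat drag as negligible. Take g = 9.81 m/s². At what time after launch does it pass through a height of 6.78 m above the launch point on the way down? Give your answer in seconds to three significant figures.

2.58 s

Set y = v_y0 t − ½ g t² = 6.78: 4.905 t² − 15.30 t + 6.78 = 0.
Quadratic formula: t = (15.30 ± √101.07) / 9.81 = (15.30 ± 10.05) / 9.81 → t = 0.5348 s or 2.584 s.
The descending-branch root is 2.584 s.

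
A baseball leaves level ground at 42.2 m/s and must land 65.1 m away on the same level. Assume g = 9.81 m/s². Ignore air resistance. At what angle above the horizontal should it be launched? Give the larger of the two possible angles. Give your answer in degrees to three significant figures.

79.5°

Level-ground range R = v₀² sin(2θ)/g ⇒ sin(2θ) = gR/v₀² = 9.81 × 65.1 / 42.2² = 0.3586.
2θ = 21.01° or 180° − 21.01° = 159.0°, so θ = 10.51° or 79.49°.
The larger angle is 79.49°.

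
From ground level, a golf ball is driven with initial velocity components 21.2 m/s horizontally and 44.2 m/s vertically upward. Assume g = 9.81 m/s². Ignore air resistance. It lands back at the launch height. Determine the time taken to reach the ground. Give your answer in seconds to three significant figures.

Time of flight on level ground: T = 2 v_y0 / g = 2 × 44.20 / 9.81 = 9.011 s.

9.01 s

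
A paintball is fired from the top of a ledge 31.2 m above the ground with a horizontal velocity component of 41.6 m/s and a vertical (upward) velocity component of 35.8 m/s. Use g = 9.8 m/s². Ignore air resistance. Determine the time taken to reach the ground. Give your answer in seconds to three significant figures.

8.09 s

The projectile lands when y = 31.2 + (35.80) t − ½·9.80·t² = 0. Positive root: t = (35.80 + √(35.80² + 2·9.80·31.2)) / 9.80 = (35.80 + 43.51) / 9.80 = 8.093 s.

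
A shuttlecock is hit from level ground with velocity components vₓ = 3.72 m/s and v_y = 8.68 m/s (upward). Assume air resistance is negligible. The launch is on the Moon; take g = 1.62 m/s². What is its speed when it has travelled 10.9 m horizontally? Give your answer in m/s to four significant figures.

At x = 10.9 m, t = x/vₓ = 10.9/3.720 = 2.930 s.
Vertical velocity there: v_y = v_y0 − g t = 8.680 − 1.62 × 2.930 = 3.933 m/s.
Speed: √(vₓ² + v_y²) = √(3.720² + 3.933²) = 5.414 m/s.

5.414 m/s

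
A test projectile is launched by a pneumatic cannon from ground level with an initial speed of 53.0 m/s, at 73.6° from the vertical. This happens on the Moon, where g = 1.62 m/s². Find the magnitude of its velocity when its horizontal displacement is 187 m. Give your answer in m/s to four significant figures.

51.64 m/s

vₓ = 53.00 sin 73.6° = 50.84 m/s; v_y0 = 53.00 cos 73.6° = 14.96 m/s.
x = vₓ t ⇒ t = 187/50.84 = 3.678 s.
Vertical velocity there: v_y = v_y0 − g t = 14.96 − 1.62 × 3.678 = 9.006 m/s.
Speed: √(vₓ² + v_y²) = √(50.84² + 9.006²) = 51.64 m/s.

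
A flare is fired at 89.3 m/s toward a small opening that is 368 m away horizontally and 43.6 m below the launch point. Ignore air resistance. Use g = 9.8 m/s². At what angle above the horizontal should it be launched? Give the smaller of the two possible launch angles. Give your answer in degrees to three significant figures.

6.30°

Trajectory: y = x tanθ − g x² (1 + tan²θ)/(2v₀²). With x = 368, y = −43.6, v₀ = 89.3, g = 9.80:
83.21 tan²θ − 368 tanθ + (39.61) = 0.
tanθ = [368 ± √(368² − 4 × 83.21 × (39.61))] / (2 × 83.21) = (368 ± 349.6) / 166.4, giving tanθ = 0.1104 or 4.312.
θ = 6.300° or 76.94°; the smaller is 6.300°.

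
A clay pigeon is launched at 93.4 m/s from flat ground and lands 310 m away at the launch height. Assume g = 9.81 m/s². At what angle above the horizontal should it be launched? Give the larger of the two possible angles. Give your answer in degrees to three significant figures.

From R = (v₀²/g) sin 2θ: sin 2θ = 9.81 × 310 / 8723.6 = 0.3486.
2θ = 20.40° or 180° − 20.40° = 159.6°, so θ = 10.20° or 79.80°.
The larger angle is 79.80°.

79.8°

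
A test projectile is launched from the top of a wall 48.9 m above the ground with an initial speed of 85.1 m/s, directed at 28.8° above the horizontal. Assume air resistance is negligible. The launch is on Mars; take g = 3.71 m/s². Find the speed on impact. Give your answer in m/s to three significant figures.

Resolve: vₓ = 85.10 cos 28.8° = 74.57 m/s and v_y0 = 85.10 sin 28.8° = 41.00 m/s.
With up positive and y = 0 at the ground: y(t) = 48.9 + (41.00) t − 1.855 t². Setting y = 0 and taking the positive root: t = [41.00 + √(41.00² + 2·3.71·48.9)] / 3.71 = (41.00 + 45.21) / 3.71 = 23.24 s.
Vertical velocity at impact: v_y = v_y0 − g t = 41.00 − 3.71 × 23.24 = −45.21 m/s.
Speed: |v| = √(vₓ² + v_y²) = √(74.57² + 45.21²) = 87.21 m/s.

87.2 m/s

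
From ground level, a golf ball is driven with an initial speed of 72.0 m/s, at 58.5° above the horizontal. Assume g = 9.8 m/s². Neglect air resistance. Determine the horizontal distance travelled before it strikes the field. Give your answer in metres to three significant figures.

471 m

vₓ = 72.00 cos 58.5° = 37.62 m/s; v_y0 = 72.00 sin 58.5° = 61.39 m/s.
Time aloft: T = 2 v_y0 / g = 2 × 61.39 / 9.80 = 12.53 s.
Range: R = vₓ T = 37.62 × 12.53 = 471.3 m.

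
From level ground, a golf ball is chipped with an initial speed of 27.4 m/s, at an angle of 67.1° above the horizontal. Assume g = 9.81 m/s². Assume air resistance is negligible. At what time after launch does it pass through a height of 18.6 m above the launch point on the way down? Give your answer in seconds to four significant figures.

4.255 s

Components: vₓ = 27.40 cos 67.1° = 10.66 m/s, v_y0 = 27.40 sin 67.1° = 25.24 m/s.
Height y(t) = 25.24 t − 4.905 t² = 18.6 gives 4.905 t² − 25.24 t + 18.6 = 0.
t = [25.24 ± √(25.24² − 2·9.81·18.6)] / 9.81 = (25.24 ± 16.50) / 9.81, so t = 0.8913 s or t = 4.255 s.
The descending-branch root is 4.255 s.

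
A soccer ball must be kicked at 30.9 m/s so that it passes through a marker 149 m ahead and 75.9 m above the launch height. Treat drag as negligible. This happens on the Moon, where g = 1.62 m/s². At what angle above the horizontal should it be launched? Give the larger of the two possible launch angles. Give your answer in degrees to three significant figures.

Trajectory: y = x tanθ − g x² (1 + tan²θ)/(2v₀²). With x = 149, y = 75.9, v₀ = 30.9, g = 1.62:
18.83 tan²θ − 149 tanθ + (94.73) = 0.
tanθ = [149 ± √(149² − 4 × 18.83 × (94.73))] / (2 × 18.83) = (149 ± 122.7) / 37.67, giving tanθ = 0.6972 or 7.214.
θ = 34.89° or 82.11°; the larger is 82.11°.

82.1°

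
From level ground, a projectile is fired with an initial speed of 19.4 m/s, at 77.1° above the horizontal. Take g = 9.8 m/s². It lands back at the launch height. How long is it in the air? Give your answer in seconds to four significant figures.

vₓ = 19.40 cos 77.1° = 4.331 m/s; v_y0 = 19.40 sin 77.1° = 18.91 m/s.
It returns to y = 0 when t = 2 v_y0 / g = 2(18.91)/9.80 = 3.859 s.

3.859 s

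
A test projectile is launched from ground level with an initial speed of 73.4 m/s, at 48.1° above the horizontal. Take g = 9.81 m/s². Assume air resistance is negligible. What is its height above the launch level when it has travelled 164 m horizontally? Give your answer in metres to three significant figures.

Components: vₓ = 73.40 cos 48.1° = 49.02 m/s, v_y0 = 73.40 sin 48.1° = 54.63 m/s.
At x = 164 m, t = x/vₓ = 164/49.02 = 3.346 s.
Height: y = v_y0 t − ½ g t² = 54.63 × 3.346 − 4.905 × 3.346² = 182.8 − 54.90 = 127.9 m.

128 m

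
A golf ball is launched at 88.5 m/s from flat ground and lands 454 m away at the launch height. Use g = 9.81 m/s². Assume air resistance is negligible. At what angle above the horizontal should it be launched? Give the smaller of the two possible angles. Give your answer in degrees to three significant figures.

R = v₀² sin 2θ / g gives sin 2θ = gR/v₀² = 9.81·454/88.5² = 0.5686.
2θ = 34.66° or 180° − 34.66° = 145.3°, so θ = 17.33° or 72.67°.
The smaller angle is 17.33°.

17.3°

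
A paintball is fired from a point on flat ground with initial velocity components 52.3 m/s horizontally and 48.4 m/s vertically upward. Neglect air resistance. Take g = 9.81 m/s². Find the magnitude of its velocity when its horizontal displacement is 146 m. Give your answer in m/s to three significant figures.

56.4 m/s

Time to reach x = 146 m: t = x/vₓ = 146/52.30 = 2.792 s.
Vertical velocity there: v_y = v_y0 − g t = 48.40 − 9.81 × 2.792 = 21.01 m/s.
Speed: √(vₓ² + v_y²) = √(52.30² + 21.01²) = 56.36 m/s.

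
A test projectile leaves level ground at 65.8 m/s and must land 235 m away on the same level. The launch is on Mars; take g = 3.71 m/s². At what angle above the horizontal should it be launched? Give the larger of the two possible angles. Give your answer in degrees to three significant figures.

From R = (v₀²/g) sin 2θ: sin 2θ = 3.71 × 235 / 4329.6 = 0.2014.
2θ = 11.62° or 180° − 11.62° = 168.4°, so θ = 5.808° or 84.19°.
The larger angle is 84.19°.

84.2°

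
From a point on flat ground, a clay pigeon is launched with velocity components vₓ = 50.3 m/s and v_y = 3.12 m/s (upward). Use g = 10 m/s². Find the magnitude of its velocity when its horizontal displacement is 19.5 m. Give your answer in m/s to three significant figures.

Time to reach x = 19.5 m: t = x/vₓ = 19.5/50.30 = 0.3877 s.
Vertical velocity there: v_y = v_y0 − g t = 3.120 − 10.0 × 0.3877 = −0.7567 m/s.
Speed: √(vₓ² + v_y²) = √(50.30² + 0.7567²) = 50.31 m/s.

50.3 m/s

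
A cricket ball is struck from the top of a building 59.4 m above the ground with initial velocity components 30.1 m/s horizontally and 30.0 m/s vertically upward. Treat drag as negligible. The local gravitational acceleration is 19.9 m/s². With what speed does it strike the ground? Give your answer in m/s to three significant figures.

64.6 m/s

The projectile lands when y = 59.4 + (30.00) t − ½·19.9·t² = 0. Positive root: t = (30.00 + √(30.00² + 2·19.9·59.4)) / 19.9 = (30.00 + 57.13) / 19.9 = 4.379 s.
Vertical velocity at impact: v_y = v_y0 − g t = 30.00 − 19.9 × 4.379 = −57.13 m/s.
Speed: |v| = √(vₓ² + v_y²) = √(30.10² + 57.13²) = 64.58 m/s.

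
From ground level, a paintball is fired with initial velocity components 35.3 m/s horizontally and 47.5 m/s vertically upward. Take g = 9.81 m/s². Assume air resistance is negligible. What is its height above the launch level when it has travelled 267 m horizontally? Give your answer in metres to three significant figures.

78.7 m

x = vₓ t ⇒ t = 267/35.30 = 7.564 s.
Height: y = v_y0 t − ½ g t² = 47.50 × 7.564 − 4.905 × 7.564² = 359.3 − 280.6 = 78.66 m.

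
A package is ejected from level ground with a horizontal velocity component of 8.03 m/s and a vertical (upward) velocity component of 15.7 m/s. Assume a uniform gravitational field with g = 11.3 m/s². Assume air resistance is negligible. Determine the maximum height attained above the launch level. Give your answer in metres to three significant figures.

10.9 m

Peak height H = v_y0² / (2g) = 246.49 / 22.60 = 10.91 m.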